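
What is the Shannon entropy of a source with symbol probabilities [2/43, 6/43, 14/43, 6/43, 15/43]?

H(X) = -Σ p(x) log₂ p(x)
  -2/43 × log₂(2/43) = 0.2059
  -6/43 × log₂(6/43) = 0.3965
  -14/43 × log₂(14/43) = 0.5271
  -6/43 × log₂(6/43) = 0.3965
  -15/43 × log₂(15/43) = 0.5300
H(X) = 2.0559 bits


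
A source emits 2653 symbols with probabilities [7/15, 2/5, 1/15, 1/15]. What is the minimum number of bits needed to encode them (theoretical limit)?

Entropy H = 1.5628 bits/symbol
Minimum bits = H × n = 1.5628 × 2653
= 4146.13 bits


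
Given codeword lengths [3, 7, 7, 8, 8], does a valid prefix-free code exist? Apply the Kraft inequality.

Kraft inequality: Σ 2^(-l_i) ≤ 1 for prefix-free code
Calculating: 2^(-3) + 2^(-7) + 2^(-7) + 2^(-8) + 2^(-8)
= 0.125 + 0.0078125 + 0.0078125 + 0.00390625 + 0.00390625
= 0.1484
Since 0.1484 ≤ 1, prefix-free code exists


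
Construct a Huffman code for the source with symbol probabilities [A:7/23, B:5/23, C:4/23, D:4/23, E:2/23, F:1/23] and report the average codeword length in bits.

Huffman tree construction:
Combine smallest probabilities repeatedly
Resulting codes:
  A: 10 (length 2)
  B: 01 (length 2)
  C: 111 (length 3)
  D: 00 (length 2)
  E: 1101 (length 4)
  F: 1100 (length 4)
Average length = Σ p(s) × length(s) = 2.4348 bits


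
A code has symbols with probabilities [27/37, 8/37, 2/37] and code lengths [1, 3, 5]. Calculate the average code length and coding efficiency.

Average length L = Σ p_i × l_i = 1.6486 bits
Entropy H = 1.0370 bits
Efficiency η = H/L × 100% = 62.90%


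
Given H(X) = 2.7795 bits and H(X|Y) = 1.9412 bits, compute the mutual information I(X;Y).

I(X;Y) = H(X) - H(X|Y)
I(X;Y) = 2.7795 - 1.9412 = 0.8383 bits


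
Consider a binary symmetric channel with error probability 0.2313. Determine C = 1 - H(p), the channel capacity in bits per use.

For BSC with error probability p:
C = 1 - H(p) where H(p) is binary entropy
H(0.2313) = -0.2313 × log₂(0.2313) - 0.7687 × log₂(0.7687)
H(p) = 0.7803
C = 1 - 0.7803 = 0.2197 bits/use


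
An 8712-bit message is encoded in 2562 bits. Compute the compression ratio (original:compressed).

Compression ratio = Original / Compressed
= 8712 / 2562 = 3.40:1


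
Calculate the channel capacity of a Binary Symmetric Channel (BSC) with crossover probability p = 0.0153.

For BSC with error probability p:
C = 1 - H(p) where H(p) is binary entropy
H(0.0153) = -0.0153 × log₂(0.0153) - 0.9847 × log₂(0.9847)
H(p) = 0.1142
C = 1 - 0.1142 = 0.8858 bits/use


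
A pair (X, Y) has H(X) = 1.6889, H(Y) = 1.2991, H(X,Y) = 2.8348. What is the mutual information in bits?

I(X;Y) = H(X) + H(Y) - H(X,Y)
I(X;Y) = 1.6889 + 1.2991 - 2.8348 = 0.1532 bits


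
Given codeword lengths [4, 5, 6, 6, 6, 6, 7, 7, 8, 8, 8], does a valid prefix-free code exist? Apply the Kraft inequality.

Kraft inequality: Σ 2^(-l_i) ≤ 1 for prefix-free code
Calculating: 2^(-4) + 2^(-5) + 2^(-6) + 2^(-6) + 2^(-6) + 2^(-6) + 2^(-7) + 2^(-7) + 2^(-8) + 2^(-8) + 2^(-8)
= 0.0625 + 0.03125 + 0.015625 + 0.015625 + 0.015625 + 0.015625 + 0.0078125 + 0.0078125 + 0.00390625 + 0.00390625 + 0.00390625
= 0.1836
Since 0.1836 ≤ 1, prefix-free code exists


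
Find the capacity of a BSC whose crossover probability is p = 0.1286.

For BSC with error probability p:
C = 1 - H(p) where H(p) is binary entropy
H(0.1286) = -0.1286 × log₂(0.1286) - 0.8714 × log₂(0.8714)
H(p) = 0.5536
C = 1 - 0.5536 = 0.4464 bits/use


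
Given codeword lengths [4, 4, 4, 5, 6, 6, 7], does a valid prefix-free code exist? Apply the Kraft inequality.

Kraft inequality: Σ 2^(-l_i) ≤ 1 for prefix-free code
Calculating: 2^(-4) + 2^(-4) + 2^(-4) + 2^(-5) + 2^(-6) + 2^(-6) + 2^(-7)
= 0.0625 + 0.0625 + 0.0625 + 0.03125 + 0.015625 + 0.015625 + 0.0078125
= 0.2578
Since 0.2578 ≤ 1, prefix-free code exists


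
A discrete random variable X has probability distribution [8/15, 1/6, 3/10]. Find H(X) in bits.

H(X) = -Σ p(x) log₂ p(x)
  -8/15 × log₂(8/15) = 0.4837
  -1/6 × log₂(1/6) = 0.4308
  -3/10 × log₂(3/10) = 0.5211
H(X) = 1.4356 bits


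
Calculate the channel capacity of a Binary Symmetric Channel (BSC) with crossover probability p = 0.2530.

For BSC with error probability p:
C = 1 - H(p) where H(p) is binary entropy
H(0.2530) = -0.2530 × log₂(0.2530) - 0.7470 × log₂(0.7470)
H(p) = 0.8160
C = 1 - 0.8160 = 0.1840 bits/use


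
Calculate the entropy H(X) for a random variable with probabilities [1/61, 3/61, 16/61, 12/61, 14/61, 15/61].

H(X) = -Σ p(x) log₂ p(x)
  -1/61 × log₂(1/61) = 0.0972
  -3/61 × log₂(3/61) = 0.2137
  -16/61 × log₂(16/61) = 0.5064
  -12/61 × log₂(12/61) = 0.4615
  -14/61 × log₂(14/61) = 0.4873
  -15/61 × log₂(15/61) = 0.4977
H(X) = 2.2638 bits


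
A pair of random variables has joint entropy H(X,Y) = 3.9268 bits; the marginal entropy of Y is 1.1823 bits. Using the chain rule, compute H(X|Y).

Chain rule: H(X,Y) = H(X|Y) + H(Y)
H(X|Y) = H(X,Y) - H(Y) = 3.9268 - 1.1823 = 2.7445 bits


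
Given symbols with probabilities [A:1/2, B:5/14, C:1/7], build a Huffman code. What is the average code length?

Huffman tree construction:
Combine smallest probabilities repeatedly
Resulting codes:
  A: 0 (length 1)
  B: 11 (length 2)
  C: 10 (length 2)
Average length = Σ p(s) × length(s) = 1.5000 bits


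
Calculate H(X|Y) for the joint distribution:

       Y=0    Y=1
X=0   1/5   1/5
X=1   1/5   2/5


H(X|Y) = Σ_y p(y) H(X|Y=y)
  p(Y=0) = 2/5, H(X|Y=0) = 1.0000
  p(Y=1) = 3/5, H(X|Y=1) = 0.9183
H(X|Y) = 0.4000×1.0000 + 0.6000×0.9183 = 0.9510 bits


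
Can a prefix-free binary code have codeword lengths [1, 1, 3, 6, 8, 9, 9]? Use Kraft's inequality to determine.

Kraft inequality: Σ 2^(-l_i) ≤ 1 for prefix-free code
Calculating: 2^(-1) + 2^(-1) + 2^(-3) + 2^(-6) + 2^(-8) + 2^(-9) + 2^(-9)
= 0.5 + 0.5 + 0.125 + 0.015625 + 0.00390625 + 0.001953125 + 0.001953125
= 1.1484
Since 1.1484 > 1, prefix-free code does not exist


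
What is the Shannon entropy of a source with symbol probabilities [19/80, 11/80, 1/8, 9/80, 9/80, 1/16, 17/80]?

H(X) = -Σ p(x) log₂ p(x)
  -19/80 × log₂(19/80) = 0.4926
  -11/80 × log₂(11/80) = 0.3936
  -1/8 × log₂(1/8) = 0.3750
  -9/80 × log₂(9/80) = 0.3546
  -9/80 × log₂(9/80) = 0.3546
  -1/16 × log₂(1/16) = 0.2500
  -17/80 × log₂(17/80) = 0.4748
H(X) = 2.6952 bits


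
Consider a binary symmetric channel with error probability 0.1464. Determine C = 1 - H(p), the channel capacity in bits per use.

For BSC with error probability p:
C = 1 - H(p) where H(p) is binary entropy
H(0.1464) = -0.1464 × log₂(0.1464) - 0.8536 × log₂(0.8536)
H(p) = 0.6008
C = 1 - 0.6008 = 0.3992 bits/use


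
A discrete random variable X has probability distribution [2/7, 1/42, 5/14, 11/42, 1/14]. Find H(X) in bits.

H(X) = -Σ p(x) log₂ p(x)
  -2/7 × log₂(2/7) = 0.5164
  -1/42 × log₂(1/42) = 0.1284
  -5/14 × log₂(5/14) = 0.5305
  -11/42 × log₂(11/42) = 0.5062
  -1/14 × log₂(1/14) = 0.2720
H(X) = 1.9535 bits


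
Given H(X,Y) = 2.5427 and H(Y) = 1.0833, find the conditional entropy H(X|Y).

Chain rule: H(X,Y) = H(X|Y) + H(Y)
H(X|Y) = H(X,Y) - H(Y) = 2.5427 - 1.0833 = 1.4594 bits


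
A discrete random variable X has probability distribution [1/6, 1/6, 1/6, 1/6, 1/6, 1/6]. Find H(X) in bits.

H(X) = -Σ p(x) log₂ p(x)
  -1/6 × log₂(1/6) = 0.4308
  -1/6 × log₂(1/6) = 0.4308
  -1/6 × log₂(1/6) = 0.4308
  -1/6 × log₂(1/6) = 0.4308
  -1/6 × log₂(1/6) = 0.4308
  -1/6 × log₂(1/6) = 0.4308
H(X) = 2.5850 bits


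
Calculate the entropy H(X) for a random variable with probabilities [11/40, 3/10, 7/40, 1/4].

H(X) = -Σ p(x) log₂ p(x)
  -11/40 × log₂(11/40) = 0.5122
  -3/10 × log₂(3/10) = 0.5211
  -7/40 × log₂(7/40) = 0.4401
  -1/4 × log₂(1/4) = 0.5000
H(X) = 1.9733 bits


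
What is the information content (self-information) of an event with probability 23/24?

Information content I(x) = -log₂(p(x))
I = -log₂(23/24) = -log₂(0.9583)
I = 0.0614 bits


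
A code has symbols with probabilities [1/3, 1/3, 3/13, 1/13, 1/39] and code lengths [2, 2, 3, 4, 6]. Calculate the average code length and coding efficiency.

Average length L = Σ p_i × l_i = 2.4872 bits
Entropy H = 1.9650 bits
Efficiency η = H/L × 100% = 79.01%


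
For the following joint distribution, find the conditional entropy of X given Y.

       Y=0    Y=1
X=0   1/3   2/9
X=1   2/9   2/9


H(X|Y) = Σ_y p(y) H(X|Y=y)
  p(Y=0) = 5/9, H(X|Y=0) = 0.9710
  p(Y=1) = 4/9, H(X|Y=1) = 1.0000
H(X|Y) = 0.5556×0.9710 + 0.4444×1.0000 = 0.9839 bits


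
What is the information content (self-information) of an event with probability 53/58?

Information content I(x) = -log₂(p(x))
I = -log₂(53/58) = -log₂(0.9138)
I = 0.1301 bits


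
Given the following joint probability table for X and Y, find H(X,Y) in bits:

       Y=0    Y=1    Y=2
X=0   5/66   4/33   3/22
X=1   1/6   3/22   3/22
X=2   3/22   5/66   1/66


H(X,Y) = -Σ p(x,y) log₂ p(x,y)
  p(0,0)=5/66: -0.0758 × log₂(0.0758) = 0.2820
  p(0,1)=4/33: -0.1212 × log₂(0.1212) = 0.3690
  p(0,2)=3/22: -0.1364 × log₂(0.1364) = 0.3920
  p(1,0)=1/6: -0.1667 × log₂(0.1667) = 0.4308
  p(1,1)=3/22: -0.1364 × log₂(0.1364) = 0.3920
  p(1,2)=3/22: -0.1364 × log₂(0.1364) = 0.3920
  p(2,0)=3/22: -0.1364 × log₂(0.1364) = 0.3920
  p(2,1)=5/66: -0.0758 × log₂(0.0758) = 0.2820
  p(2,2)=1/66: -0.0152 × log₂(0.0152) = 0.0916
H(X,Y) = 3.0233 bits


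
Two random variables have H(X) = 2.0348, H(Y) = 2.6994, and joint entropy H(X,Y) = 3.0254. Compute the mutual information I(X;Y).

I(X;Y) = H(X) + H(Y) - H(X,Y)
I(X;Y) = 2.0348 + 2.6994 - 3.0254 = 1.7088 bits


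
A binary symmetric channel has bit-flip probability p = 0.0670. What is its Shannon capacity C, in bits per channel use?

For BSC with error probability p:
C = 1 - H(p) where H(p) is binary entropy
H(0.0670) = -0.0670 × log₂(0.0670) - 0.9330 × log₂(0.9330)
H(p) = 0.3546
C = 1 - 0.3546 = 0.6454 bits/use


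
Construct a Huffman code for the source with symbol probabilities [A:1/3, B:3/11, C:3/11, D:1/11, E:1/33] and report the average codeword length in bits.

Huffman tree construction:
Combine smallest probabilities repeatedly
Resulting codes:
  A: 11 (length 2)
  B: 01 (length 2)
  C: 10 (length 2)
  D: 001 (length 3)
  E: 000 (length 3)
Average length = Σ p(s) × length(s) = 2.1212 bits


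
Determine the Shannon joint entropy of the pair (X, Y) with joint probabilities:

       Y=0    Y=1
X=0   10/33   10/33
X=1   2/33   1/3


H(X,Y) = -Σ p(x,y) log₂ p(x,y)
  p(0,0)=10/33: -0.3030 × log₂(0.3030) = 0.5220
  p(0,1)=10/33: -0.3030 × log₂(0.3030) = 0.5220
  p(1,0)=2/33: -0.0606 × log₂(0.0606) = 0.2451
  p(1,1)=1/3: -0.3333 × log₂(0.3333) = 0.5283
H(X,Y) = 1.8174 bits


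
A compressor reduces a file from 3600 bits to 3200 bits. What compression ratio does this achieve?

Compression ratio = Original / Compressed
= 3600 / 3200 = 1.12:1


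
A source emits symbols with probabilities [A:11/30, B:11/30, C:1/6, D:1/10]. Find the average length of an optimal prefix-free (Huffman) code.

Huffman tree construction:
Combine smallest probabilities repeatedly
Resulting codes:
  A: 11 (length 2)
  B: 0 (length 1)
  C: 101 (length 3)
  D: 100 (length 3)
Average length = Σ p(s) × length(s) = 1.9000 bits


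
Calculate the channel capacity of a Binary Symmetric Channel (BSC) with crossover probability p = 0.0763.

For BSC with error probability p:
C = 1 - H(p) where H(p) is binary entropy
H(0.0763) = -0.0763 × log₂(0.0763) - 0.9237 × log₂(0.9237)
H(p) = 0.3890
C = 1 - 0.3890 = 0.6110 bits/use


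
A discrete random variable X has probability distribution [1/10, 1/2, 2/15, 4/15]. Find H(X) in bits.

H(X) = -Σ p(x) log₂ p(x)
  -1/10 × log₂(1/10) = 0.3322
  -1/2 × log₂(1/2) = 0.5000
  -2/15 × log₂(2/15) = 0.3876
  -4/15 × log₂(4/15) = 0.5085
H(X) = 1.7283 bits


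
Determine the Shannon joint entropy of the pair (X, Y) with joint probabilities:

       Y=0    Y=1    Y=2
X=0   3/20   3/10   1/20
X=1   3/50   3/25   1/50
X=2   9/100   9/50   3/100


H(X,Y) = -Σ p(x,y) log₂ p(x,y)
  p(0,0)=3/20: -0.1500 × log₂(0.1500) = 0.4105
  p(0,1)=3/10: -0.3000 × log₂(0.3000) = 0.5211
  p(0,2)=1/20: -0.0500 × log₂(0.0500) = 0.2161
  p(1,0)=3/50: -0.0600 × log₂(0.0600) = 0.2435
  p(1,1)=3/25: -0.1200 × log₂(0.1200) = 0.3671
  p(1,2)=1/50: -0.0200 × log₂(0.0200) = 0.1129
  p(2,0)=9/100: -0.0900 × log₂(0.0900) = 0.3127
  p(2,1)=9/50: -0.1800 × log₂(0.1800) = 0.4453
  p(2,2)=3/100: -0.0300 × log₂(0.0300) = 0.1518
H(X,Y) = 2.7809 bits


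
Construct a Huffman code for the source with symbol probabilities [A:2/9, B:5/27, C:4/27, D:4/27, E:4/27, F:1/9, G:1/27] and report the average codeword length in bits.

Huffman tree construction:
Combine smallest probabilities repeatedly
Resulting codes:
  A: 01 (length 2)
  B: 00 (length 2)
  C: 100 (length 3)
  D: 101 (length 3)
  E: 110 (length 3)
  F: 1111 (length 4)
  G: 1110 (length 4)
Average length = Σ p(s) × length(s) = 2.7407 bits


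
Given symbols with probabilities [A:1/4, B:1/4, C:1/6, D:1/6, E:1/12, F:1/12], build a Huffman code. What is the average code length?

Huffman tree construction:
Combine smallest probabilities repeatedly
Resulting codes:
  A: 01 (length 2)
  B: 10 (length 2)
  C: 110 (length 3)
  D: 111 (length 3)
  E: 000 (length 3)
  F: 001 (length 3)
Average length = Σ p(s) × length(s) = 2.5000 bits


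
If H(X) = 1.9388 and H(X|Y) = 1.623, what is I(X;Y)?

I(X;Y) = H(X) - H(X|Y)
I(X;Y) = 1.9388 - 1.623 = 0.3158 bits


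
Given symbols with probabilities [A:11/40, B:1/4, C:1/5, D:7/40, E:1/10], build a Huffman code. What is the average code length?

Huffman tree construction:
Combine smallest probabilities repeatedly
Resulting codes:
  A: 10 (length 2)
  B: 01 (length 2)
  C: 00 (length 2)
  D: 111 (length 3)
  E: 110 (length 3)
Average length = Σ p(s) × length(s) = 2.2750 bits


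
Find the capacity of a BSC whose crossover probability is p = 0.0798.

For BSC with error probability p:
C = 1 - H(p) where H(p) is binary entropy
H(0.0798) = -0.0798 × log₂(0.0798) - 0.9202 × log₂(0.9202)
H(p) = 0.4015
C = 1 - 0.4015 = 0.5985 bits/use


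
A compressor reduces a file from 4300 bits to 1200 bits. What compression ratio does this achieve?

Compression ratio = Original / Compressed
= 4300 / 1200 = 3.58:1


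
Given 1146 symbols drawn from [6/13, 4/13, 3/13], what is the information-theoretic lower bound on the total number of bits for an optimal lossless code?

Entropy H = 1.5262 bits/symbol
Minimum bits = H × n = 1.5262 × 1146
= 1749.07 bits


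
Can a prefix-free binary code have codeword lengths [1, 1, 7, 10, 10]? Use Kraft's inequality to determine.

Kraft inequality: Σ 2^(-l_i) ≤ 1 for prefix-free code
Calculating: 2^(-1) + 2^(-1) + 2^(-7) + 2^(-10) + 2^(-10)
= 0.5 + 0.5 + 0.0078125 + 0.0009765625 + 0.0009765625
= 1.0098
Since 1.0098 > 1, prefix-free code does not exist


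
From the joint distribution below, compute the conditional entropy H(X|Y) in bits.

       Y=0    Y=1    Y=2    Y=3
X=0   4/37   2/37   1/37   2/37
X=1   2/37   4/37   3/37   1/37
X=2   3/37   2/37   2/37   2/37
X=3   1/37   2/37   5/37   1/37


H(X|Y) = Σ_y p(y) H(X|Y=y)
  p(Y=0) = 10/37, H(X|Y=0) = 1.8464
  p(Y=1) = 10/37, H(X|Y=1) = 1.9219
  p(Y=2) = 11/37, H(X|Y=2) = 1.7899
  p(Y=3) = 6/37, H(X|Y=3) = 1.9183
H(X|Y) = 0.2703×1.8464 + 0.2703×1.9219 + 0.2973×1.7899 + 0.1622×1.9183 = 1.8617 bits


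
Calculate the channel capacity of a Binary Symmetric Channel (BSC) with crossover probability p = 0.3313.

For BSC with error probability p:
C = 1 - H(p) where H(p) is binary entropy
H(0.3313) = -0.3313 × log₂(0.3313) - 0.6687 × log₂(0.6687)
H(p) = 0.9162
C = 1 - 0.9162 = 0.0838 bits/use


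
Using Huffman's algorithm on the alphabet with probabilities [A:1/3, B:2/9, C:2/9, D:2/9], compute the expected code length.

Huffman tree construction:
Combine smallest probabilities repeatedly
Resulting codes:
  A: 11 (length 2)
  B: 00 (length 2)
  C: 01 (length 2)
  D: 10 (length 2)
Average length = Σ p(s) × length(s) = 2.0000 bits


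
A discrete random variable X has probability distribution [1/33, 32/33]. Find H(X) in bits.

H(X) = -Σ p(x) log₂ p(x)
  -1/33 × log₂(1/33) = 0.1529
  -32/33 × log₂(32/33) = 0.0430
H(X) = 0.1959 bits


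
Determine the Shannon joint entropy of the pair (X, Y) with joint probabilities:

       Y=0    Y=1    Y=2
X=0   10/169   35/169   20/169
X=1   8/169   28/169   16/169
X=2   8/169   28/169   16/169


H(X,Y) = -Σ p(x,y) log₂ p(x,y)
  p(0,0)=10/169: -0.0592 × log₂(0.0592) = 0.2414
  p(0,1)=35/169: -0.2071 × log₂(0.2071) = 0.4704
  p(0,2)=20/169: -0.1183 × log₂(0.1183) = 0.3644
  p(1,0)=8/169: -0.0473 × log₂(0.0473) = 0.2083
  p(1,1)=28/169: -0.1657 × log₂(0.1657) = 0.4297
  p(1,2)=16/169: -0.0947 × log₂(0.0947) = 0.3220
  p(2,0)=8/169: -0.0473 × log₂(0.0473) = 0.2083
  p(2,1)=28/169: -0.1657 × log₂(0.1657) = 0.4297
  p(2,2)=16/169: -0.0947 × log₂(0.0947) = 0.3220
H(X,Y) = 2.9962 bits


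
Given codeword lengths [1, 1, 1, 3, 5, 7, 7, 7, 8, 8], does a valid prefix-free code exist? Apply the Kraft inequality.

Kraft inequality: Σ 2^(-l_i) ≤ 1 for prefix-free code
Calculating: 2^(-1) + 2^(-1) + 2^(-1) + 2^(-3) + 2^(-5) + 2^(-7) + 2^(-7) + 2^(-7) + 2^(-8) + 2^(-8)
= 0.5 + 0.5 + 0.5 + 0.125 + 0.03125 + 0.0078125 + 0.0078125 + 0.0078125 + 0.00390625 + 0.00390625
= 1.6875
Since 1.6875 > 1, prefix-free code does not exist


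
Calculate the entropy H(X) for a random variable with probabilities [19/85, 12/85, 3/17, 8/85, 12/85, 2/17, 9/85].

H(X) = -Σ p(x) log₂ p(x)
  -19/85 × log₂(19/85) = 0.4832
  -12/85 × log₂(12/85) = 0.3987
  -3/17 × log₂(3/17) = 0.4416
  -8/85 × log₂(8/85) = 0.3209
  -12/85 × log₂(12/85) = 0.3987
  -2/17 × log₂(2/17) = 0.3632
  -9/85 × log₂(9/85) = 0.3430
H(X) = 2.7494 bits


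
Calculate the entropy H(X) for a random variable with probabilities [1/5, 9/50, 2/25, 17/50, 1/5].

H(X) = -Σ p(x) log₂ p(x)
  -1/5 × log₂(1/5) = 0.4644
  -9/50 × log₂(9/50) = 0.4453
  -2/25 × log₂(2/25) = 0.2915
  -17/50 × log₂(17/50) = 0.5292
  -1/5 × log₂(1/5) = 0.4644
H(X) = 2.1948 bits


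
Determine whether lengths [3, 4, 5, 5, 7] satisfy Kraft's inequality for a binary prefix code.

Kraft inequality: Σ 2^(-l_i) ≤ 1 for prefix-free code
Calculating: 2^(-3) + 2^(-4) + 2^(-5) + 2^(-5) + 2^(-7)
= 0.125 + 0.0625 + 0.03125 + 0.03125 + 0.0078125
= 0.2578
Since 0.2578 ≤ 1, prefix-free code exists


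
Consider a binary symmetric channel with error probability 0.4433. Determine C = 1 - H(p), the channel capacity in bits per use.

For BSC with error probability p:
C = 1 - H(p) where H(p) is binary entropy
H(0.4433) = -0.4433 × log₂(0.4433) - 0.5567 × log₂(0.5567)
H(p) = 0.9907
C = 1 - 0.9907 = 0.0093 bits/use


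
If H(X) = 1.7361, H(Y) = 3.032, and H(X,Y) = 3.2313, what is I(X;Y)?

I(X;Y) = H(X) + H(Y) - H(X,Y)
I(X;Y) = 1.7361 + 3.032 - 3.2313 = 1.5368 bits


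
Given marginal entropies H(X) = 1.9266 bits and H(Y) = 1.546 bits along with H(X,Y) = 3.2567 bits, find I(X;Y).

I(X;Y) = H(X) + H(Y) - H(X,Y)
I(X;Y) = 1.9266 + 1.546 - 3.2567 = 0.2159 bits


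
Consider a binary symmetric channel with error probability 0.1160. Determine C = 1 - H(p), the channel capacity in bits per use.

For BSC with error probability p:
C = 1 - H(p) where H(p) is binary entropy
H(0.1160) = -0.1160 × log₂(0.1160) - 0.8840 × log₂(0.8840)
H(p) = 0.5178
C = 1 - 0.5178 = 0.4822 bits/use


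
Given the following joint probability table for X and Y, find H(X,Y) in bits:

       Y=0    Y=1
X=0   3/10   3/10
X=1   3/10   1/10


H(X,Y) = -Σ p(x,y) log₂ p(x,y)
  p(0,0)=3/10: -0.3000 × log₂(0.3000) = 0.5211
  p(0,1)=3/10: -0.3000 × log₂(0.3000) = 0.5211
  p(1,0)=3/10: -0.3000 × log₂(0.3000) = 0.5211
  p(1,1)=1/10: -0.1000 × log₂(0.1000) = 0.3322
H(X,Y) = 1.8955 bits


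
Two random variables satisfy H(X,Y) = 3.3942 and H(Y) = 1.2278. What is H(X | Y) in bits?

Chain rule: H(X,Y) = H(X|Y) + H(Y)
H(X|Y) = H(X,Y) - H(Y) = 3.3942 - 1.2278 = 2.1664 bits


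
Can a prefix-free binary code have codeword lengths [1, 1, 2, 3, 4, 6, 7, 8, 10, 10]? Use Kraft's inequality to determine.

Kraft inequality: Σ 2^(-l_i) ≤ 1 for prefix-free code
Calculating: 2^(-1) + 2^(-1) + 2^(-2) + 2^(-3) + 2^(-4) + 2^(-6) + 2^(-7) + 2^(-8) + 2^(-10) + 2^(-10)
= 0.5 + 0.5 + 0.25 + 0.125 + 0.0625 + 0.015625 + 0.0078125 + 0.00390625 + 0.0009765625 + 0.0009765625
= 1.4668
Since 1.4668 > 1, prefix-free code does not exist


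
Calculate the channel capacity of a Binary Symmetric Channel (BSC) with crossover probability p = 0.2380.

For BSC with error probability p:
C = 1 - H(p) where H(p) is binary entropy
H(0.2380) = -0.2380 × log₂(0.2380) - 0.7620 × log₂(0.7620)
H(p) = 0.7917
C = 1 - 0.7917 = 0.2083 bits/use


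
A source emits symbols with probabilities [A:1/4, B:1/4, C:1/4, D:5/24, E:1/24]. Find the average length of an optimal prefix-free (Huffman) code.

Huffman tree construction:
Combine smallest probabilities repeatedly
Resulting codes:
  A: 00 (length 2)
  B: 01 (length 2)
  C: 10 (length 2)
  D: 111 (length 3)
  E: 110 (length 3)
Average length = Σ p(s) × length(s) = 2.2500 bits


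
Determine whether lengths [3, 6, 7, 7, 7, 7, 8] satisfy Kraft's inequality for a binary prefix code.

Kraft inequality: Σ 2^(-l_i) ≤ 1 for prefix-free code
Calculating: 2^(-3) + 2^(-6) + 2^(-7) + 2^(-7) + 2^(-7) + 2^(-7) + 2^(-8)
= 0.125 + 0.015625 + 0.0078125 + 0.0078125 + 0.0078125 + 0.0078125 + 0.00390625
= 0.1758
Since 0.1758 ≤ 1, prefix-free code exists


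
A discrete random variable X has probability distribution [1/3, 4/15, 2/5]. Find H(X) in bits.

H(X) = -Σ p(x) log₂ p(x)
  -1/3 × log₂(1/3) = 0.5283
  -4/15 × log₂(4/15) = 0.5085
  -2/5 × log₂(2/5) = 0.5288
H(X) = 1.5656 bits


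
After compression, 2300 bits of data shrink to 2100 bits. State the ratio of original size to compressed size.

Compression ratio = Original / Compressed
= 2300 / 2100 = 1.10:1


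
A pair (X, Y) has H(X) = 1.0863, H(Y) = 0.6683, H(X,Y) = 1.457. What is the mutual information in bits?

I(X;Y) = H(X) + H(Y) - H(X,Y)
I(X;Y) = 1.0863 + 0.6683 - 1.457 = 0.2976 bits


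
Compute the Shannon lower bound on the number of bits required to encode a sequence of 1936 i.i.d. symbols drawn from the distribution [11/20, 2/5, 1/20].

Entropy H = 1.2192 bits/symbol
Minimum bits = H × n = 1.2192 × 1936
= 2360.45 bits


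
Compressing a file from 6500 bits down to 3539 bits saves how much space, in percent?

Space savings = (1 - Compressed/Original) × 100%
= (1 - 3539/6500) × 100%
= 45.55%


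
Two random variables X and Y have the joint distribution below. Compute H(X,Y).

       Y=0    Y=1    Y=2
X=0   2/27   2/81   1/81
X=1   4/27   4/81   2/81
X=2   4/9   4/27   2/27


H(X,Y) = -Σ p(x,y) log₂ p(x,y)
  p(0,0)=2/27: -0.0741 × log₂(0.0741) = 0.2781
  p(0,1)=2/81: -0.0247 × log₂(0.0247) = 0.1318
  p(0,2)=1/81: -0.0123 × log₂(0.0123) = 0.0783
  p(1,0)=4/27: -0.1481 × log₂(0.1481) = 0.4081
  p(1,1)=4/81: -0.0494 × log₂(0.0494) = 0.2143
  p(1,2)=2/81: -0.0247 × log₂(0.0247) = 0.1318
  p(2,0)=4/9: -0.4444 × log₂(0.4444) = 0.5200
  p(2,1)=4/27: -0.1481 × log₂(0.1481) = 0.4081
  p(2,2)=2/27: -0.0741 × log₂(0.0741) = 0.2781
H(X,Y) = 2.4488 bits


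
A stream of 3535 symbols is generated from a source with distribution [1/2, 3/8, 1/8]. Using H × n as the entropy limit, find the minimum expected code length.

Entropy H = 1.4056 bits/symbol
Minimum bits = H × n = 1.4056 × 3535
= 4968.93 bits


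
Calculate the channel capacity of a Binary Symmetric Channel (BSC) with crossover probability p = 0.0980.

For BSC with error probability p:
C = 1 - H(p) where H(p) is binary entropy
H(0.0980) = -0.0980 × log₂(0.0980) - 0.9020 × log₂(0.9020)
H(p) = 0.4626
C = 1 - 0.4626 = 0.5374 bits/use


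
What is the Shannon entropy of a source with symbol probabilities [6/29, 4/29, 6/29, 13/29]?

H(X) = -Σ p(x) log₂ p(x)
  -6/29 × log₂(6/29) = 0.4703
  -4/29 × log₂(4/29) = 0.3942
  -6/29 × log₂(6/29) = 0.4703
  -13/29 × log₂(13/29) = 0.5189
H(X) = 1.8537 bits


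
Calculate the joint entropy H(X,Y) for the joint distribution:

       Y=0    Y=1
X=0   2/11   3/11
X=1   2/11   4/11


H(X,Y) = -Σ p(x,y) log₂ p(x,y)
  p(0,0)=2/11: -0.1818 × log₂(0.1818) = 0.4472
  p(0,1)=3/11: -0.2727 × log₂(0.2727) = 0.5112
  p(1,0)=2/11: -0.1818 × log₂(0.1818) = 0.4472
  p(1,1)=4/11: -0.3636 × log₂(0.3636) = 0.5307
H(X,Y) = 1.9363 bits


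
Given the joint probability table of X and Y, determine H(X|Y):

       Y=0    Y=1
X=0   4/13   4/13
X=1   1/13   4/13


H(X|Y) = Σ_y p(y) H(X|Y=y)
  p(Y=0) = 5/13, H(X|Y=0) = 0.7219
  p(Y=1) = 8/13, H(X|Y=1) = 1.0000
H(X|Y) = 0.3846×0.7219 + 0.6154×1.0000 = 0.8930 bits


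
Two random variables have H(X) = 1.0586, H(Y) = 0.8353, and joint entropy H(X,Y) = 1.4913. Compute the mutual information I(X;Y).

I(X;Y) = H(X) + H(Y) - H(X,Y)
I(X;Y) = 1.0586 + 0.8353 - 1.4913 = 0.4026 bits


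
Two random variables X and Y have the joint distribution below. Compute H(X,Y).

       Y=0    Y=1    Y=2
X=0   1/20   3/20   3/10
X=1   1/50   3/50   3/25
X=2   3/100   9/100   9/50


H(X,Y) = -Σ p(x,y) log₂ p(x,y)
  p(0,0)=1/20: -0.0500 × log₂(0.0500) = 0.2161
  p(0,1)=3/20: -0.1500 × log₂(0.1500) = 0.4105
  p(0,2)=3/10: -0.3000 × log₂(0.3000) = 0.5211
  p(1,0)=1/50: -0.0200 × log₂(0.0200) = 0.1129
  p(1,1)=3/50: -0.0600 × log₂(0.0600) = 0.2435
  p(1,2)=3/25: -0.1200 × log₂(0.1200) = 0.3671
  p(2,0)=3/100: -0.0300 × log₂(0.0300) = 0.1518
  p(2,1)=9/100: -0.0900 × log₂(0.0900) = 0.3127
  p(2,2)=9/50: -0.1800 × log₂(0.1800) = 0.4453
H(X,Y) = 2.7809 bits


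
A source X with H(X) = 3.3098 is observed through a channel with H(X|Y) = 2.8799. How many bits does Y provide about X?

I(X;Y) = H(X) - H(X|Y)
I(X;Y) = 3.3098 - 2.8799 = 0.4299 bits


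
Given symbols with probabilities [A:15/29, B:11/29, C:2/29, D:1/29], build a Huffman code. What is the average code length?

Huffman tree construction:
Combine smallest probabilities repeatedly
Resulting codes:
  A: 1 (length 1)
  B: 01 (length 2)
  C: 001 (length 3)
  D: 000 (length 3)
Average length = Σ p(s) × length(s) = 1.5862 bits


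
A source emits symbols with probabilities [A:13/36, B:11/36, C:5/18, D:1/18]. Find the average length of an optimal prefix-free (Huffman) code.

Huffman tree construction:
Combine smallest probabilities repeatedly
Resulting codes:
  A: 0 (length 1)
  B: 10 (length 2)
  C: 111 (length 3)
  D: 110 (length 3)
Average length = Σ p(s) × length(s) = 1.9722 bits


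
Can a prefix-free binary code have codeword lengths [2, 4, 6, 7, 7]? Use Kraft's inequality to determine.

Kraft inequality: Σ 2^(-l_i) ≤ 1 for prefix-free code
Calculating: 2^(-2) + 2^(-4) + 2^(-6) + 2^(-7) + 2^(-7)
= 0.25 + 0.0625 + 0.015625 + 0.0078125 + 0.0078125
= 0.3438
Since 0.3438 ≤ 1, prefix-free code exists


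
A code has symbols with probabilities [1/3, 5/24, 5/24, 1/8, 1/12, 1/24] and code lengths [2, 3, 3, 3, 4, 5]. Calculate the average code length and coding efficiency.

Average length L = Σ p_i × l_i = 2.8333 bits
Entropy H = 2.3360 bits
Efficiency η = H/L × 100% = 82.45%


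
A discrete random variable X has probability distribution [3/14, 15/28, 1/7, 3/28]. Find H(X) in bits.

H(X) = -Σ p(x) log₂ p(x)
  -3/14 × log₂(3/14) = 0.4762
  -15/28 × log₂(15/28) = 0.4824
  -1/7 × log₂(1/7) = 0.4011
  -3/28 × log₂(3/28) = 0.3453
H(X) = 1.7049 bits


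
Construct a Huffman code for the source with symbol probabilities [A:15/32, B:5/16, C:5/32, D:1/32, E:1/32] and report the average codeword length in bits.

Huffman tree construction:
Combine smallest probabilities repeatedly
Resulting codes:
  A: 0 (length 1)
  B: 11 (length 2)
  C: 101 (length 3)
  D: 1000 (length 4)
  E: 1001 (length 4)
Average length = Σ p(s) × length(s) = 1.8125 bits


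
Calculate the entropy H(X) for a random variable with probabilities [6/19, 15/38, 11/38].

H(X) = -Σ p(x) log₂ p(x)
  -6/19 × log₂(6/19) = 0.5251
  -15/38 × log₂(15/38) = 0.5294
  -11/38 × log₂(11/38) = 0.5177
H(X) = 1.5722 bits


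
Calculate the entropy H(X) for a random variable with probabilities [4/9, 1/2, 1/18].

H(X) = -Σ p(x) log₂ p(x)
  -4/9 × log₂(4/9) = 0.5200
  -1/2 × log₂(1/2) = 0.5000
  -1/18 × log₂(1/18) = 0.2317
H(X) = 1.2516 bits


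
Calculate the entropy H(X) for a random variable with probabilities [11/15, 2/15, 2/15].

H(X) = -Σ p(x) log₂ p(x)
  -11/15 × log₂(11/15) = 0.3281
  -2/15 × log₂(2/15) = 0.3876
  -2/15 × log₂(2/15) = 0.3876
H(X) = 1.1033 bits


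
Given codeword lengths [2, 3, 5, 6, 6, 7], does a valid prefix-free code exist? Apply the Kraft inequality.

Kraft inequality: Σ 2^(-l_i) ≤ 1 for prefix-free code
Calculating: 2^(-2) + 2^(-3) + 2^(-5) + 2^(-6) + 2^(-6) + 2^(-7)
= 0.25 + 0.125 + 0.03125 + 0.015625 + 0.015625 + 0.0078125
= 0.4453
Since 0.4453 ≤ 1, prefix-free code exists


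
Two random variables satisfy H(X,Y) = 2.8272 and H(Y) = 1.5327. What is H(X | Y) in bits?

Chain rule: H(X,Y) = H(X|Y) + H(Y)
H(X|Y) = H(X,Y) - H(Y) = 2.8272 - 1.5327 = 1.2945 bits


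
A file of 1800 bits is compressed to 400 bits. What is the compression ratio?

Compression ratio = Original / Compressed
= 1800 / 400 = 4.50:1


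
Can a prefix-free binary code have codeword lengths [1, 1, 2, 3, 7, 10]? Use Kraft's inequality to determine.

Kraft inequality: Σ 2^(-l_i) ≤ 1 for prefix-free code
Calculating: 2^(-1) + 2^(-1) + 2^(-2) + 2^(-3) + 2^(-7) + 2^(-10)
= 0.5 + 0.5 + 0.25 + 0.125 + 0.0078125 + 0.0009765625
= 1.3838
Since 1.3838 > 1, prefix-free code does not exist


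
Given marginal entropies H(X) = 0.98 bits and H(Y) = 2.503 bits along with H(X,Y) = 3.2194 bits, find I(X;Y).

I(X;Y) = H(X) + H(Y) - H(X,Y)
I(X;Y) = 0.98 + 2.503 - 3.2194 = 0.2636 bits


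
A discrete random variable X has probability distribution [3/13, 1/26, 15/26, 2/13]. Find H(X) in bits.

H(X) = -Σ p(x) log₂ p(x)
  -3/13 × log₂(3/13) = 0.4882
  -1/26 × log₂(1/26) = 0.1808
  -15/26 × log₂(15/26) = 0.4578
  -2/13 × log₂(2/13) = 0.4155
H(X) = 1.5422 bits


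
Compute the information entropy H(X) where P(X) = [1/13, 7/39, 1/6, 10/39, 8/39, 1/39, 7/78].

H(X) = -Σ p(x) log₂ p(x)
  -1/13 × log₂(1/13) = 0.2846
  -7/39 × log₂(7/39) = 0.4448
  -1/6 × log₂(1/6) = 0.4308
  -10/39 × log₂(10/39) = 0.5035
  -8/39 × log₂(8/39) = 0.4688
  -1/39 × log₂(1/39) = 0.1355
  -7/78 × log₂(7/78) = 0.3121
H(X) = 2.5802 bits


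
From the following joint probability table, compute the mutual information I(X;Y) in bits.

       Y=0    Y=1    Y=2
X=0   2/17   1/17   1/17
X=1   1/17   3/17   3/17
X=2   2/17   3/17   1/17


H(X) = 1.5486, H(Y) = 1.5657, H(X,Y) = 3.0131
I(X;Y) = H(X) + H(Y) - H(X,Y) = 0.1011 bits


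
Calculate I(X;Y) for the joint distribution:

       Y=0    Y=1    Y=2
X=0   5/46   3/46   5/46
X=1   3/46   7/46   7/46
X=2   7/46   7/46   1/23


H(X) = 1.5759, H(Y) = 1.5802, H(X,Y) = 3.0598
I(X;Y) = H(X) + H(Y) - H(X,Y) = 0.0964 bits


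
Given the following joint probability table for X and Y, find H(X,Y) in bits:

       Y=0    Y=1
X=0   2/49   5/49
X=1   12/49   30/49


H(X,Y) = -Σ p(x,y) log₂ p(x,y)
  p(0,0)=2/49: -0.0408 × log₂(0.0408) = 0.1884
  p(0,1)=5/49: -0.1020 × log₂(0.1020) = 0.3360
  p(1,0)=12/49: -0.2449 × log₂(0.2449) = 0.4971
  p(1,1)=30/49: -0.6122 × log₂(0.6122) = 0.4334
H(X,Y) = 1.4548 bits


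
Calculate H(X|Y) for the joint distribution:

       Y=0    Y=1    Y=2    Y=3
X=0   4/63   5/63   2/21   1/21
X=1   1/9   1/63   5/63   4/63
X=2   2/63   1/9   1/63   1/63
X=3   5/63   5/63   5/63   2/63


H(X|Y) = Σ_y p(y) H(X|Y=y)
  p(Y=0) = 2/7, H(X|Y=0) = 1.8776
  p(Y=1) = 2/7, H(X|Y=1) = 1.7882
  p(Y=2) = 17/63, H(X|Y=2) = 1.8093
  p(Y=3) = 10/63, H(X|Y=3) = 1.8464
H(X|Y) = 0.2857×1.8776 + 0.2857×1.7882 + 0.2698×1.8093 + 0.1587×1.8464 = 1.8287 bits


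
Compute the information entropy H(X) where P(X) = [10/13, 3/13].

H(X) = -Σ p(x) log₂ p(x)
  -10/13 × log₂(10/13) = 0.2912
  -3/13 × log₂(3/13) = 0.4882
H(X) = 0.7793 bits


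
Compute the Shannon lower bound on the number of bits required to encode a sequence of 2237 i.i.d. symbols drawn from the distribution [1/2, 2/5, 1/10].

Entropy H = 1.3610 bits/symbol
Minimum bits = H × n = 1.3610 × 2237
= 3044.48 bits


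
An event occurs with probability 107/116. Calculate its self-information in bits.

Information content I(x) = -log₂(p(x))
I = -log₂(107/116) = -log₂(0.9224)
I = 0.1165 bits


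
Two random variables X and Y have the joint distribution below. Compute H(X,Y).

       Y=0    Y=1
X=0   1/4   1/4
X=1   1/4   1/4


H(X,Y) = -Σ p(x,y) log₂ p(x,y)
  p(0,0)=1/4: -0.2500 × log₂(0.2500) = 0.5000
  p(0,1)=1/4: -0.2500 × log₂(0.2500) = 0.5000
  p(1,0)=1/4: -0.2500 × log₂(0.2500) = 0.5000
  p(1,1)=1/4: -0.2500 × log₂(0.2500) = 0.5000
H(X,Y) = 2.0000 bits


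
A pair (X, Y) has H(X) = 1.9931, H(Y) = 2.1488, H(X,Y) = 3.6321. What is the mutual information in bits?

I(X;Y) = H(X) + H(Y) - H(X,Y)
I(X;Y) = 1.9931 + 2.1488 - 3.6321 = 0.5098 bits


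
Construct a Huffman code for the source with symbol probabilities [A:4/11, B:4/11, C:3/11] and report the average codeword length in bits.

Huffman tree construction:
Combine smallest probabilities repeatedly
Resulting codes:
  A: 11 (length 2)
  B: 0 (length 1)
  C: 10 (length 2)
Average length = Σ p(s) × length(s) = 1.6364 bits


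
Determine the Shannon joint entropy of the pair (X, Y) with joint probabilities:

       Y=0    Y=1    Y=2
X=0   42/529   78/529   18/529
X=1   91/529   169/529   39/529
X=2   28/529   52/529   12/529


H(X,Y) = -Σ p(x,y) log₂ p(x,y)
  p(0,0)=42/529: -0.0794 × log₂(0.0794) = 0.2902
  p(0,1)=78/529: -0.1474 × log₂(0.1474) = 0.4072
  p(0,2)=18/529: -0.0340 × log₂(0.0340) = 0.1660
  p(1,0)=91/529: -0.1720 × log₂(0.1720) = 0.4368
  p(1,1)=169/529: -0.3195 × log₂(0.3195) = 0.5259
  p(1,2)=39/529: -0.0737 × log₂(0.0737) = 0.2773
  p(2,0)=28/529: -0.0529 × log₂(0.0529) = 0.2244
  p(2,1)=52/529: -0.0983 × log₂(0.0983) = 0.3290
  p(2,2)=12/529: -0.0227 × log₂(0.0227) = 0.1239
H(X,Y) = 2.7807 bits


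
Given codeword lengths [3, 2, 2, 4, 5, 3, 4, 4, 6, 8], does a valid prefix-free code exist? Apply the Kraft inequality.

Kraft inequality: Σ 2^(-l_i) ≤ 1 for prefix-free code
Calculating: 2^(-3) + 2^(-2) + 2^(-2) + 2^(-4) + 2^(-5) + 2^(-3) + 2^(-4) + 2^(-4) + 2^(-6) + 2^(-8)
= 0.125 + 0.25 + 0.25 + 0.0625 + 0.03125 + 0.125 + 0.0625 + 0.0625 + 0.015625 + 0.00390625
= 0.9883
Since 0.9883 ≤ 1, prefix-free code exists


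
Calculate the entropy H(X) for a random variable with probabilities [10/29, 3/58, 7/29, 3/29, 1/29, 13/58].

H(X) = -Σ p(x) log₂ p(x)
  -10/29 × log₂(10/29) = 0.5297
  -3/58 × log₂(3/58) = 0.2210
  -7/29 × log₂(7/29) = 0.4950
  -3/29 × log₂(3/29) = 0.3386
  -1/29 × log₂(1/29) = 0.1675
  -13/58 × log₂(13/58) = 0.4836
H(X) = 2.2354 bits


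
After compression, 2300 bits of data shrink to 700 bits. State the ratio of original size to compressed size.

Compression ratio = Original / Compressed
= 2300 / 700 = 3.29:1


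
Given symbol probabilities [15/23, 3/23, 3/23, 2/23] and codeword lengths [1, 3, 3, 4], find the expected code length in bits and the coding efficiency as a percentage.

Average length L = Σ p_i × l_i = 1.7826 bits
Entropy H = 1.4752 bits
Efficiency η = H/L × 100% = 82.75%


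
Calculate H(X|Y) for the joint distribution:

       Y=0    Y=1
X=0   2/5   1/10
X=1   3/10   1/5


H(X|Y) = Σ_y p(y) H(X|Y=y)
  p(Y=0) = 7/10, H(X|Y=0) = 0.9852
  p(Y=1) = 3/10, H(X|Y=1) = 0.9183
H(X|Y) = 0.7000×0.9852 + 0.3000×0.9183 = 0.9651 bits


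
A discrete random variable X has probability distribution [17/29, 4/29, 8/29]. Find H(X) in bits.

H(X) = -Σ p(x) log₂ p(x)
  -17/29 × log₂(17/29) = 0.4517
  -4/29 × log₂(4/29) = 0.3942
  -8/29 × log₂(8/29) = 0.5125
H(X) = 1.3584 bits


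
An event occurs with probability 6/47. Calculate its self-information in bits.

Information content I(x) = -log₂(p(x))
I = -log₂(6/47) = -log₂(0.1277)
I = 2.9696 bits


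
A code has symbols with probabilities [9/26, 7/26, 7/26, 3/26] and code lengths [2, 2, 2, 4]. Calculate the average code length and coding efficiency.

Average length L = Σ p_i × l_i = 2.2308 bits
Entropy H = 1.9086 bits
Efficiency η = H/L × 100% = 85.56%


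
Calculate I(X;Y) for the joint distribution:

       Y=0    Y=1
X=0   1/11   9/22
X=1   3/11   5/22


H(X) = 1.0000, H(Y) = 0.9457, H(X,Y) = 1.8390
I(X;Y) = H(X) + H(Y) - H(X,Y) = 0.1066 bits


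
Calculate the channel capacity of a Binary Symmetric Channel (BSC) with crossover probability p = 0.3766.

For BSC with error probability p:
C = 1 - H(p) where H(p) is binary entropy
H(0.3766) = -0.3766 × log₂(0.3766) - 0.6234 × log₂(0.6234)
H(p) = 0.9556
C = 1 - 0.9556 = 0.0444 bits/use


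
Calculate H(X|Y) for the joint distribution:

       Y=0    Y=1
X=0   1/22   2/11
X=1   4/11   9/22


H(X|Y) = Σ_y p(y) H(X|Y=y)
  p(Y=0) = 9/22, H(X|Y=0) = 0.5033
  p(Y=1) = 13/22, H(X|Y=1) = 0.8905
H(X|Y) = 0.4091×0.5033 + 0.5909×0.8905 = 0.7321 bits


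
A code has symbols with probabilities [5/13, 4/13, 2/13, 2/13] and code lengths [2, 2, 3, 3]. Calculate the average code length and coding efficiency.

Average length L = Σ p_i × l_i = 2.3077 bits
Entropy H = 1.8843 bits
Efficiency η = H/L × 100% = 81.65%


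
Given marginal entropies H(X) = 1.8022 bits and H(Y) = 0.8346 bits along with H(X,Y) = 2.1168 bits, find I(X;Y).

I(X;Y) = H(X) + H(Y) - H(X,Y)
I(X;Y) = 1.8022 + 0.8346 - 2.1168 = 0.52 bits


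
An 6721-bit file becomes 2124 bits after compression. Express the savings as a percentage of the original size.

Space savings = (1 - Compressed/Original) × 100%
= (1 - 2124/6721) × 100%
= 68.40%


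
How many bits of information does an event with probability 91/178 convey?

Information content I(x) = -log₂(p(x))
I = -log₂(91/178) = -log₂(0.5112)
I = 0.9679 bits


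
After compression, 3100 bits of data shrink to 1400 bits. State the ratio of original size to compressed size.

Compression ratio = Original / Compressed
= 3100 / 1400 = 2.21:1


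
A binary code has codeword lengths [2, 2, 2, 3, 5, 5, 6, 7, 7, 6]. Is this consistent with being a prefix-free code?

Kraft inequality: Σ 2^(-l_i) ≤ 1 for prefix-free code
Calculating: 2^(-2) + 2^(-2) + 2^(-2) + 2^(-3) + 2^(-5) + 2^(-5) + 2^(-6) + 2^(-7) + 2^(-7) + 2^(-6)
= 0.25 + 0.25 + 0.25 + 0.125 + 0.03125 + 0.03125 + 0.015625 + 0.0078125 + 0.0078125 + 0.015625
= 0.9844
Since 0.9844 ≤ 1, prefix-free code exists


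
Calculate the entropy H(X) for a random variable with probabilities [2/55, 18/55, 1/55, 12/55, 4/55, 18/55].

H(X) = -Σ p(x) log₂ p(x)
  -2/55 × log₂(2/55) = 0.1739
  -18/55 × log₂(18/55) = 0.5274
  -1/55 × log₂(1/55) = 0.1051
  -12/55 × log₂(12/55) = 0.4792
  -4/55 × log₂(4/55) = 0.2750
  -18/55 × log₂(18/55) = 0.5274
H(X) = 2.0880 bits


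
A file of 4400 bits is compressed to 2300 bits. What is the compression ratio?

Compression ratio = Original / Compressed
= 4400 / 2300 = 1.91:1


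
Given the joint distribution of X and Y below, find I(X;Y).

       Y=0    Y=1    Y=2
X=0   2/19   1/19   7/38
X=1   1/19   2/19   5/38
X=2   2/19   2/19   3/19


H(X) = 1.5779, H(Y) = 1.5243, H(X,Y) = 3.0697
I(X;Y) = H(X) + H(Y) - H(X,Y) = 0.0324 bits
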